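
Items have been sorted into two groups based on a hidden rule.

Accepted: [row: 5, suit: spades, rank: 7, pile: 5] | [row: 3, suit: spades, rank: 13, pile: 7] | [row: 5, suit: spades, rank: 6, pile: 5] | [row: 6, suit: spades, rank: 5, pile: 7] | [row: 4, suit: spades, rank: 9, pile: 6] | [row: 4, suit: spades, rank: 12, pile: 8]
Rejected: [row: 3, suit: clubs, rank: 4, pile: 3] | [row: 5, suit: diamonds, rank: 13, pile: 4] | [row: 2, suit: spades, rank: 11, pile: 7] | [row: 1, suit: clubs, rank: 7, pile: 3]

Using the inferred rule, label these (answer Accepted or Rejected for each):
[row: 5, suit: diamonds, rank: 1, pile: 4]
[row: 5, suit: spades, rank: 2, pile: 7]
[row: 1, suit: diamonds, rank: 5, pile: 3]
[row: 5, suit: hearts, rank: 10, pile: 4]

A rule that fits every label: suit is spades AND row ≥ 3 — true of each 'Accepted' example, false of each 'Rejected' one.

Rejected, Accepted, Rejected, Rejected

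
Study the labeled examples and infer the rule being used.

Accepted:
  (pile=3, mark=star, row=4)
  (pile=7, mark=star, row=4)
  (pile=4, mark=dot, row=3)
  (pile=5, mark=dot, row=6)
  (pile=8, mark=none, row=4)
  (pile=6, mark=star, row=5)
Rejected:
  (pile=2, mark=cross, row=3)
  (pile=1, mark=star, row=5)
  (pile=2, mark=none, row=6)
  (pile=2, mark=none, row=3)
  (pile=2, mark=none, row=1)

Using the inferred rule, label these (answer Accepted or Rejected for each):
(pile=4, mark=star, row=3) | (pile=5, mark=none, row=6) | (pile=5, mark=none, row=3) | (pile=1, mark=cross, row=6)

The common property of the 'Accepted' items is: pile ≥ 3. No 'Rejected' item has it.
(pile=4, mark=star, row=3): pile = 4 — matches, so Accepted. (pile=5, mark=none, row=6): pile = 5 — matches, so Accepted. (pile=5, mark=none, row=3): pile = 5 — matches, so Accepted. (pile=1, mark=cross, row=6): pile = 1 — does not satisfy this, so Rejected.

Accepted, Accepted, Accepted, Rejected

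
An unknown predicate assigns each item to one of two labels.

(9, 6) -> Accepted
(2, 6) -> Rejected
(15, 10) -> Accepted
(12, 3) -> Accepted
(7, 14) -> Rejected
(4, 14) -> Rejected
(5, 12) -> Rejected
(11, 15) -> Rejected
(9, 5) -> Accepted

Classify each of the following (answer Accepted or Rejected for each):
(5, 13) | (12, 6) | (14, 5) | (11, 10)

Rejected, Accepted, Accepted, Accepted

All 'Accepted' examples share one property — first > second — and every 'Rejected' example lacks it.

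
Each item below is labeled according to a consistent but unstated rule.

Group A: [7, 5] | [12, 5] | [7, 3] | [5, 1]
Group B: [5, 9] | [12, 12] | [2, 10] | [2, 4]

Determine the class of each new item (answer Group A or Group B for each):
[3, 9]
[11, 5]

Checking candidate rules against both groups, what survives is: first > second.
[3, 9]: 3 < 9, does not fit → Group B.
[11, 5]: 11 > 5, fits → Group A.

Group B, Group A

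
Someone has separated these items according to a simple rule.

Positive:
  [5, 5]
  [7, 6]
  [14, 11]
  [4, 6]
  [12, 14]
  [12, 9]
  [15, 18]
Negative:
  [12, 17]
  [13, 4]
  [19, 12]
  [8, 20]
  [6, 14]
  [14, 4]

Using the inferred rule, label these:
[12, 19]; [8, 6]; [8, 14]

The simplest hypothesis consistent with all the labels is: |first − second| ≤ 3.
[12, 19] — |12−19| = 7, hence Negative.
[8, 6] — |8−6| = 2, hence Positive.
[8, 14] — |8−14| = 6, hence Negative.

Negative, Positive, Negative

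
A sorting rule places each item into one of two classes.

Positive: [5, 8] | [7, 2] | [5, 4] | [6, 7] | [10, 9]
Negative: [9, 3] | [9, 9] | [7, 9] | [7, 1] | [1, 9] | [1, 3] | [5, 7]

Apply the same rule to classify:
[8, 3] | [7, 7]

The common property of the 'Positive' items is: sum is odd. No 'Negative' item has it.
[8, 3]: Positive (8+3 = 11). [7, 7]: Negative (7+7 = 14).

Positive, Negative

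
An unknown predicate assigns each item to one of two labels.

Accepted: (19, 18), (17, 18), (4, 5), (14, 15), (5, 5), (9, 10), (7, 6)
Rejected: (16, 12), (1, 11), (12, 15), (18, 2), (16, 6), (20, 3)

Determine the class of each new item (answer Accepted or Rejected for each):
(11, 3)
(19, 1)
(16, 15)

A rule that fits every label: |first − second| ≤ 1 — true of each 'Accepted' example, false of each 'Rejected' one.

Rejected, Rejected, Accepted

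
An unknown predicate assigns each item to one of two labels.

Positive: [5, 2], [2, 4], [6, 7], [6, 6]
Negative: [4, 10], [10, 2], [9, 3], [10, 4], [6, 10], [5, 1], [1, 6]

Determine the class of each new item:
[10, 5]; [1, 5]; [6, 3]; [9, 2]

A rule that fits every label: |first − second| ≤ 3 — true of each 'Positive' example, false of each 'Negative' one.
Negative: [10, 5], since |10−5| = 5.
Negative: [1, 5], since |1−5| = 4.
Positive: [6, 3], since |6−3| = 3.
Negative: [9, 2], since |9−2| = 7.

Negative, Negative, Positive, Negative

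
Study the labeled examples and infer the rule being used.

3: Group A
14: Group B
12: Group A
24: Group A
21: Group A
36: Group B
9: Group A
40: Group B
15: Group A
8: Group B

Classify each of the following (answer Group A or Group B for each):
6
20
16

Group A, Group B, Group B

All 'Group A' examples share one property — multiple of 3 AND at most 24 — and every 'Group B' example lacks it.
6: 6 = 3·2, 6 ≤ 24 — qualifies, so Group A.
20: 20 = 3·6 + 2, 20 ≤ 24 — doesn't match, so Group B.
16: 16 = 3·5 + 1, 16 ≤ 24 — doesn't match, so Group B.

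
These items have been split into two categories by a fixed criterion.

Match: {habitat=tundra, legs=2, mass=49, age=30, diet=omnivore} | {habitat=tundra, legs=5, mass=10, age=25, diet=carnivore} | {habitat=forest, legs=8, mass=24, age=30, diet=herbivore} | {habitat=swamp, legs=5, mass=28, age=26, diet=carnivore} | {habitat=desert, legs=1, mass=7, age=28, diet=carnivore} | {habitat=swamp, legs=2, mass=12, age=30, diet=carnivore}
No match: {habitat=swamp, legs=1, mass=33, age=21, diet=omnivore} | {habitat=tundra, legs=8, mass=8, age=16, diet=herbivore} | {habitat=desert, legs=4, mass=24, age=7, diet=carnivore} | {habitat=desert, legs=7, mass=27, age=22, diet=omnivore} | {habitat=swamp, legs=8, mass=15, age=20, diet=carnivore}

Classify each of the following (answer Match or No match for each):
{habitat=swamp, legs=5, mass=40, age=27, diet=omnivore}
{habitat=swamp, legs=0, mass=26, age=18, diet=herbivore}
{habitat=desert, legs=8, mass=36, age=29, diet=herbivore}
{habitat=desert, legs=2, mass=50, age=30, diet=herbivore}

A rule that fits every label: age ≥ 25 — true of each 'Match' example, false of each 'No match' one.
Match: {habitat=swamp, legs=5, mass=40, age=27, diet=omnivore}, since age = 27. No match: {habitat=swamp, legs=0, mass=26, age=18, diet=herbivore}, since age = 18. Match: {habitat=desert, legs=8, mass=36, age=29, diet=herbivore}, since age = 29. Match: {habitat=desert, legs=2, mass=50, age=30, diet=herbivore}, since age = 30.

Match, No match, Match, Match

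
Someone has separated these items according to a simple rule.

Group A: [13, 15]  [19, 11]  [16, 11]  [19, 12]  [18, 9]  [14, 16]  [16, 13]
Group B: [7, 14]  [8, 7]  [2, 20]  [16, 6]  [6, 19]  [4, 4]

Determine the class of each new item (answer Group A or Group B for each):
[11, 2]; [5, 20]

Group B, Group B

'Group A' ⟺ sum ≥ 27.
[11, 2] — 11+2 = 13, hence Group B. [5, 20] — 5+20 = 25, hence Group B.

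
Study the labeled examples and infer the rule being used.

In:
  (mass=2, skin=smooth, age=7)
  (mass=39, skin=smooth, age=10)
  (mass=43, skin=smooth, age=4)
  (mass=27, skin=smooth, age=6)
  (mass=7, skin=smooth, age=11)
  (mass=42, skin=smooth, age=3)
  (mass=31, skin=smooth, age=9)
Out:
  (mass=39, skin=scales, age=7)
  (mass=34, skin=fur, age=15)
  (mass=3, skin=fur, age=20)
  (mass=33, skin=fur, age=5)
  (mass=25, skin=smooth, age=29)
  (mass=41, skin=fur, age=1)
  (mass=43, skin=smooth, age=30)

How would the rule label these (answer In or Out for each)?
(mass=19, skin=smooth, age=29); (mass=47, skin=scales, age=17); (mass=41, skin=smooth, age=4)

The pattern is that an item is 'In' exactly when: skin is smooth AND age ≤ 11.
(mass=19, skin=smooth, age=29) — skin is smooth, age = 29, hence Out. (mass=47, skin=scales, age=17) — skin is scales, age = 17, hence Out. (mass=41, skin=smooth, age=4) — skin is smooth, age = 4, hence In.

Out, Out, In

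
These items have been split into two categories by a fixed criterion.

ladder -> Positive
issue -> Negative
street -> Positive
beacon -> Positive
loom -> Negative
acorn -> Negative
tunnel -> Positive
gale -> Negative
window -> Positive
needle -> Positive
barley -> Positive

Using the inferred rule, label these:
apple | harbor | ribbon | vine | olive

The pattern is that an item is 'Positive' exactly when: length 6.
Negative: apple, since length 5.
Positive: harbor, since length 6.
Positive: ribbon, since length 6.
Negative: vine, since length 4.
Negative: olive, since length 5.

Negative, Positive, Positive, Negative, Negative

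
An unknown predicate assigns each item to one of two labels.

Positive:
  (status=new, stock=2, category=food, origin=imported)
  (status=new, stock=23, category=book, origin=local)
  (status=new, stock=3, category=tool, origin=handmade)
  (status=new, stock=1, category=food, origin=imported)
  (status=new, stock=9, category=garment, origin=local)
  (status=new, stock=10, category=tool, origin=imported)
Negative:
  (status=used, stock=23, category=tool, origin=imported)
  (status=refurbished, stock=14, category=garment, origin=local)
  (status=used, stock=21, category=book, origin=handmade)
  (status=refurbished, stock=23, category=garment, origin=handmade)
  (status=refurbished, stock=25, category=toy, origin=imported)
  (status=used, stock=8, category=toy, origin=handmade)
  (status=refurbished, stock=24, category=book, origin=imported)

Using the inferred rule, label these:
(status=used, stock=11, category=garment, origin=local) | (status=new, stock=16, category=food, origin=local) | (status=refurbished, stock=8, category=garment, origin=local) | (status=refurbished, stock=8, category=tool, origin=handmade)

Negative, Positive, Negative, Negative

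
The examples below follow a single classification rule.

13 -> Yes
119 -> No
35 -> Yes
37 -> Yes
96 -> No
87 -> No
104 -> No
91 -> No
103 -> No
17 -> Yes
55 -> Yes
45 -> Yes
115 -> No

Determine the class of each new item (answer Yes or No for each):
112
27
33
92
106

The classifier is using: at most 55.
112: 112 > 55, fails this test → No.
27: 27 ≤ 55, fits → Yes.
33: 33 ≤ 55, fits → Yes.
92: 92 > 55, fails this test → No.
106: 106 > 55, fails this test → No.

No, Yes, Yes, No, No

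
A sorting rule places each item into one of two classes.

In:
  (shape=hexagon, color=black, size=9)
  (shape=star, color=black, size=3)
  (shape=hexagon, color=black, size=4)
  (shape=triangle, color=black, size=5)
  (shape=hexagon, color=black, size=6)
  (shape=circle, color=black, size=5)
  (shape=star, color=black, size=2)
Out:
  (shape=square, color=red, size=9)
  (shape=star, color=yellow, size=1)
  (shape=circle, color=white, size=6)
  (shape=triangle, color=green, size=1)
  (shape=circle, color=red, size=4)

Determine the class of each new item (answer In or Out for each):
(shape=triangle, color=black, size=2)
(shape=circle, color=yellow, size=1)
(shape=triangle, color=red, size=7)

In, Out, Out

The classifier is using: color is black.
(shape=triangle, color=black, size=2): In (color is black).
(shape=circle, color=yellow, size=1): Out (color is yellow).
(shape=triangle, color=red, size=7): Out (color is red).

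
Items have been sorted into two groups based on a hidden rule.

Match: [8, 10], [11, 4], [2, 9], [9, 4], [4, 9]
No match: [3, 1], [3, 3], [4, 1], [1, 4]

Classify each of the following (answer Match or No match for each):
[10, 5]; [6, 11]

Match, Match

The distinguishing property — sum ≥ 11 — holds for all the 'Match' cases and none of the 'No match' cases.
Match: [10, 5], since 10+5 = 15.
Match: [6, 11], since 6+11 = 17.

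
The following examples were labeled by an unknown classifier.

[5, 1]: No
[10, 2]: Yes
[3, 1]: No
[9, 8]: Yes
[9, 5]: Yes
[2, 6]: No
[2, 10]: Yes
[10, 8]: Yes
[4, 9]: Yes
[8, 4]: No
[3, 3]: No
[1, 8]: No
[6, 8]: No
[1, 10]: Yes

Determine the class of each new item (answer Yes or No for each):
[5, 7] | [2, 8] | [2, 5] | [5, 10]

No, No, No, Yes

The classifier is using: max ≥ 9.
[5, 7] → max 7 → No. [2, 8] → max 8 → No. [2, 5] → max 5 → No. [5, 10] → max 10 → Yes.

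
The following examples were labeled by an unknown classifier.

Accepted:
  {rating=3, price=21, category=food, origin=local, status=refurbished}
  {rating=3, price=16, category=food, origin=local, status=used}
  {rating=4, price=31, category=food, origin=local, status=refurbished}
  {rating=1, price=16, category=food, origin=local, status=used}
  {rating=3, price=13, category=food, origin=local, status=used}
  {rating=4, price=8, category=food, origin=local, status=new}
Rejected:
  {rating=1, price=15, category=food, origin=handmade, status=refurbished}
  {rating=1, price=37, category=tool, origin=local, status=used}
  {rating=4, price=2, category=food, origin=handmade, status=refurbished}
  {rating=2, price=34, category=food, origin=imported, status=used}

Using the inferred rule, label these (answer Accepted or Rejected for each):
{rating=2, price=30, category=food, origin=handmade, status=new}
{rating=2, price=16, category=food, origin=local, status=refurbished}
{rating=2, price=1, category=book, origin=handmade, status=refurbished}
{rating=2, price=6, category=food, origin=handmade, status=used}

Rejected, Accepted, Rejected, Rejected

All 'Accepted' examples share one property — origin is local AND category is food — and every 'Rejected' example lacks it.
{rating=2, price=30, category=food, origin=handmade, status=new} — origin is handmade, category is food, hence Rejected.
{rating=2, price=16, category=food, origin=local, status=refurbished} — origin is local, category is food, hence Accepted.
{rating=2, price=1, category=book, origin=handmade, status=refurbished} — origin is handmade, category is book, hence Rejected.
{rating=2, price=6, category=food, origin=handmade, status=used} — origin is handmade, category is food, hence Rejected.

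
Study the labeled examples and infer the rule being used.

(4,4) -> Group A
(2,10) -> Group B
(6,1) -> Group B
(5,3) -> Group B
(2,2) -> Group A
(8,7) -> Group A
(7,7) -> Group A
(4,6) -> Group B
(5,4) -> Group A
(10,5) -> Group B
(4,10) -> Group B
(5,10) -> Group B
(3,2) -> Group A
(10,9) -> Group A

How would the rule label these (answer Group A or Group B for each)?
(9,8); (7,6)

The distinguishing property — |first − second| ≤ 1 — holds for all the 'Group A' cases and none of the 'Group B' cases.
Group A: (9,8), since |9−8| = 1. Group A: (7,6), since |7−6| = 1.

Group A, Group A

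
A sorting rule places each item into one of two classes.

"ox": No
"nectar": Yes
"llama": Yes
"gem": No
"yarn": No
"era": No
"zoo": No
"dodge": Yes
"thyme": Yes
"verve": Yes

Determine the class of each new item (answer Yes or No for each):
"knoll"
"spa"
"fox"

The common property of the 'Yes' items is: length ≥ 5. No 'No' item has it.
"knoll": length 5, qualifies → Yes. "spa": length 3, doesn't qualify → No. "fox": length 3, doesn't qualify → No.

Yes, No, No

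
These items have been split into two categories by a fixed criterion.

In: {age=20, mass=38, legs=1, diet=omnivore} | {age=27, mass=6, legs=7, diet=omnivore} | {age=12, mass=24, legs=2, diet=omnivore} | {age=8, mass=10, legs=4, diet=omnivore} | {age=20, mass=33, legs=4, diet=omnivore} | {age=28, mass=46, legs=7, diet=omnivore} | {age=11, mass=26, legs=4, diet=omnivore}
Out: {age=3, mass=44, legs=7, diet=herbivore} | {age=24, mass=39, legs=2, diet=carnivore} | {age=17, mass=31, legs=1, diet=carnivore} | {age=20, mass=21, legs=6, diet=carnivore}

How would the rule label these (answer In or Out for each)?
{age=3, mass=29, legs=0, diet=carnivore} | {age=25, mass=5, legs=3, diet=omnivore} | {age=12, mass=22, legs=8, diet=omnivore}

Out, In, In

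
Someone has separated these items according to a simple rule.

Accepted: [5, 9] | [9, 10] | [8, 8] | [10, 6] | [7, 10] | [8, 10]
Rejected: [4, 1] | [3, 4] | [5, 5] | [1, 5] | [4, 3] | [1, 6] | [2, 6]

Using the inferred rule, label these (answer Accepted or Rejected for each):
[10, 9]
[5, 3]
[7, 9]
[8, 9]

A rule that fits every label: sum ≥ 14 — true of each 'Accepted' example, false of each 'Rejected' one.
[10, 9]: 10+9 = 19, fits → Accepted.
[5, 3]: 5+3 = 8, does not pass → Rejected.
[7, 9]: 7+9 = 16, fits → Accepted.
[8, 9]: 8+9 = 17, fits → Accepted.

Accepted, Rejected, Accepted, Accepted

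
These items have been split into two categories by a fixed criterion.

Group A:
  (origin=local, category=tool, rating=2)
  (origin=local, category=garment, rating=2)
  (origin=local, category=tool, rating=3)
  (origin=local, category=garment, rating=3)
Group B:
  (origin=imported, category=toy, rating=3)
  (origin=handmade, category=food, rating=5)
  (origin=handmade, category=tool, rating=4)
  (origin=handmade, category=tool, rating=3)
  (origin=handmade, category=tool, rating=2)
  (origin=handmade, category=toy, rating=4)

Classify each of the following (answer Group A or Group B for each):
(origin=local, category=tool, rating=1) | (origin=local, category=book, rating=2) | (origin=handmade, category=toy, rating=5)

Checking candidate rules against both groups, what survives is: origin is local.
(origin=local, category=tool, rating=1): origin is local, passes → Group A.
(origin=local, category=book, rating=2): origin is local, passes → Group A.
(origin=handmade, category=toy, rating=5): origin is handmade, does not pass → Group B.

Group A, Group A, Group B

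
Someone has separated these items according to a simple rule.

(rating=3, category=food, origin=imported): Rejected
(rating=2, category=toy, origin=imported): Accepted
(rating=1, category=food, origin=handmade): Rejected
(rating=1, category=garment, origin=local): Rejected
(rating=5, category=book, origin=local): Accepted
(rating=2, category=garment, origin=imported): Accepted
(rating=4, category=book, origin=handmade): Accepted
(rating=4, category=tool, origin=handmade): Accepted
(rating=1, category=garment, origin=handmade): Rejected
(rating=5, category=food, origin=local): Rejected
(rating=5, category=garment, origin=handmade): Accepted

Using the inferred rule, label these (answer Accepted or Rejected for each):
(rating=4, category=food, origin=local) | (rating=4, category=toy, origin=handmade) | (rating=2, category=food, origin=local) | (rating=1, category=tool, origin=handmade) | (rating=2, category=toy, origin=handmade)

Rejected, Accepted, Rejected, Rejected, Accepted

'Accepted' ⟺ category is not food AND rating ≥ 2.
Rejected: (rating=4, category=food, origin=local), since category is food, rating = 4.
Accepted: (rating=4, category=toy, origin=handmade), since category is toy, rating = 4.
Rejected: (rating=2, category=food, origin=local), since category is food, rating = 2.
Rejected: (rating=1, category=tool, origin=handmade), since category is tool, rating = 1.
Accepted: (rating=2, category=toy, origin=handmade), since category is toy, rating = 2.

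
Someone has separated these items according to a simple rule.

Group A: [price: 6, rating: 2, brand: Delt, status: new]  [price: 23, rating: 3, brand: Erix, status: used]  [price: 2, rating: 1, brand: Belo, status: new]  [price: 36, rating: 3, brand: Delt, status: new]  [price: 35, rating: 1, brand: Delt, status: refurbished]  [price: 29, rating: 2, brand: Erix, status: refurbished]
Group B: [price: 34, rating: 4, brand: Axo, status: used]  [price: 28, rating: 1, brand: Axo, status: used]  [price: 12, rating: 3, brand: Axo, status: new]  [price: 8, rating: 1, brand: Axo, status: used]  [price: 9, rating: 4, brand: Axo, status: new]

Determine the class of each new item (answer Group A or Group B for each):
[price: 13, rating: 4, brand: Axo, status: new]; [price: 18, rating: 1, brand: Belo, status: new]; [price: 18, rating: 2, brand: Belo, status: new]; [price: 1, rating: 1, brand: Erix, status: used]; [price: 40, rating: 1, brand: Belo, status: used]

Group B, Group A, Group A, Group A, Group A

Checking candidate rules against both groups, what survives is: brand is not Axo.
[price: 13, rating: 4, brand: Axo, status: new] → brand is Axo → Group B. [price: 18, rating: 1, brand: Belo, status: new] → brand is Belo → Group A. [price: 18, rating: 2, brand: Belo, status: new] → brand is Belo → Group A. [price: 1, rating: 1, brand: Erix, status: used] → brand is Erix → Group A. [price: 40, rating: 1, brand: Belo, status: used] → brand is Belo → Group A.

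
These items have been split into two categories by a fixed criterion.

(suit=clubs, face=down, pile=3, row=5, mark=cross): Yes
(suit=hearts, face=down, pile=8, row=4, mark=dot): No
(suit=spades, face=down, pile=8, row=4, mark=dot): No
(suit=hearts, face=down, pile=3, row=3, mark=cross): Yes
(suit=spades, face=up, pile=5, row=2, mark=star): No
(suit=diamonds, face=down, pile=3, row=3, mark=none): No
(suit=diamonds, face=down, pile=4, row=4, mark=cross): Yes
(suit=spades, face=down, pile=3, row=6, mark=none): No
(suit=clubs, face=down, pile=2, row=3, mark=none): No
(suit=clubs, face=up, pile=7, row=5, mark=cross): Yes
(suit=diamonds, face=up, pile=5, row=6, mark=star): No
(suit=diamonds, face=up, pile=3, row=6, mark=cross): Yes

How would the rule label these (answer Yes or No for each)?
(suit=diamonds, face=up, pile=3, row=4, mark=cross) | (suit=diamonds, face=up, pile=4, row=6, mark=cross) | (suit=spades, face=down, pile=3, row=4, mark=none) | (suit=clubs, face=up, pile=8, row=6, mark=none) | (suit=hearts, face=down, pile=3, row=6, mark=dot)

A rule that fits every label: mark is cross — true of each 'Yes' example, false of each 'No' one.
(suit=diamonds, face=up, pile=3, row=4, mark=cross): mark is cross, matches → Yes. (suit=diamonds, face=up, pile=4, row=6, mark=cross): mark is cross, matches → Yes. (suit=spades, face=down, pile=3, row=4, mark=none): mark is none, doesn't qualify → No. (suit=clubs, face=up, pile=8, row=6, mark=none): mark is none, doesn't qualify → No. (suit=hearts, face=down, pile=3, row=6, mark=dot): mark is dot, doesn't qualify → No.

Yes, Yes, No, No, No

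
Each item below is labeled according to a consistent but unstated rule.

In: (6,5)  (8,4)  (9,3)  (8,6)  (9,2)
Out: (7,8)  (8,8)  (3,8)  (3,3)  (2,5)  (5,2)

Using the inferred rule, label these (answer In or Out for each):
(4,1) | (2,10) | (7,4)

The common property of the 'In' items is: first > second AND sum ≥ 11. No 'Out' item has it.
(4,1) — 4 > 1, 4+1 = 5, hence Out.
(2,10) — 2 < 10, 2+10 = 12, hence Out.
(7,4) — 7 > 4, 7+4 = 11, hence In.

Out, Out, In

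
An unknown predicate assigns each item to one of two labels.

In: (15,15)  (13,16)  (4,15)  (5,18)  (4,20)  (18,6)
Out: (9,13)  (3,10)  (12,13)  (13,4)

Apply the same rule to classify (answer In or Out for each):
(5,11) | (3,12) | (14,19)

Out, Out, In

The pattern is that an item is 'In' exactly when: max ≥ 15.
(5,11): Out (max 11). (3,12): Out (max 12). (14,19): In (max 19).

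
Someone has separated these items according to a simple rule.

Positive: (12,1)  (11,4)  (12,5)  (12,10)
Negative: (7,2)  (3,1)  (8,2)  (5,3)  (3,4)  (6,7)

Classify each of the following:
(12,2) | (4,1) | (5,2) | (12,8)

Positive, Negative, Negative, Positive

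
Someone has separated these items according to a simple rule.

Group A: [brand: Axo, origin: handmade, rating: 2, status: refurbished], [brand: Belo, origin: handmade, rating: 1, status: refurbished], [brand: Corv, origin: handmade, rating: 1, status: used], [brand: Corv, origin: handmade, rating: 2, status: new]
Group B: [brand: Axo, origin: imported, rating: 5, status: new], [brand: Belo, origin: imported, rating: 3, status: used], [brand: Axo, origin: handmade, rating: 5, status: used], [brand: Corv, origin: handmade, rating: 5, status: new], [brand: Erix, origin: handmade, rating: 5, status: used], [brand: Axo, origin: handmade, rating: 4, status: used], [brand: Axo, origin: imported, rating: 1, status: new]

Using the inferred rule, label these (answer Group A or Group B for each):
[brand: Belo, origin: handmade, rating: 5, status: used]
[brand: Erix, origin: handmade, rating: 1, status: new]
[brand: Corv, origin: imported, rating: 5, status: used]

Group B, Group A, Group B

Every 'Group A' example satisfies: origin is handmade AND rating ≤ 2. None of the 'Group B' examples do.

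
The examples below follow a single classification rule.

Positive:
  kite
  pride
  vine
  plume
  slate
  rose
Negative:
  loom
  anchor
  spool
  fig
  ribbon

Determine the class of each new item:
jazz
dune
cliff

Negative, Positive, Negative

Every 'Positive' example satisfies: contains 'e'. None of the 'Negative' examples do.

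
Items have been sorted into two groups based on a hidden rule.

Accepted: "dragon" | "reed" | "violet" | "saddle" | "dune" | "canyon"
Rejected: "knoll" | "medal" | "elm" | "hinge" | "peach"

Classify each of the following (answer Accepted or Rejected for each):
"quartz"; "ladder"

Accepted, Accepted

Looking at the examples, the only property every 'Accepted' case has and every 'Rejected' case lacks is: even length.
Accepted: "quartz", since length 6.
Accepted: "ladder", since length 6.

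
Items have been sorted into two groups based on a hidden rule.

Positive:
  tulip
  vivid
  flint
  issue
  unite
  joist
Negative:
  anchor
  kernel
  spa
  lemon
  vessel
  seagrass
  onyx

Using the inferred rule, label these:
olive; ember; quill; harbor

Checking candidate rules against both groups, what survives is: contains 'i'.
olive: has 'i', checks out → Positive.
ember: no 'i', fails this test → Negative.
quill: has 'i', checks out → Positive.
harbor: no 'i', fails this test → Negative.

Positive, Negative, Positive, Negative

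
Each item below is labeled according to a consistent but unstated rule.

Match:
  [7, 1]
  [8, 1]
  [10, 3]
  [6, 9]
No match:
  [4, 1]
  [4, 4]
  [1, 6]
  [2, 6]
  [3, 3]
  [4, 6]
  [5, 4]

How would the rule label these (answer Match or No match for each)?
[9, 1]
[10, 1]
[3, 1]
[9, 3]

Match, Match, No match, Match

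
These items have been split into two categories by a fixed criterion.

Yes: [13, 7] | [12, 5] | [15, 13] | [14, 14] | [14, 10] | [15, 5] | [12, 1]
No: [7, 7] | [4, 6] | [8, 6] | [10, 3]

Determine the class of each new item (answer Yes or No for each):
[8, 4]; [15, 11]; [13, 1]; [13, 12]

No, Yes, Yes, Yes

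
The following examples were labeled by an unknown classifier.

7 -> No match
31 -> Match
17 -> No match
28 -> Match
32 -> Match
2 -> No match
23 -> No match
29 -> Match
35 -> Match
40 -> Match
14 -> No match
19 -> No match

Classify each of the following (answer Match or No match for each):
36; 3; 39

A rule that fits every label: at least 28 — true of each 'Match' example, false of each 'No match' one.

Match, No match, Match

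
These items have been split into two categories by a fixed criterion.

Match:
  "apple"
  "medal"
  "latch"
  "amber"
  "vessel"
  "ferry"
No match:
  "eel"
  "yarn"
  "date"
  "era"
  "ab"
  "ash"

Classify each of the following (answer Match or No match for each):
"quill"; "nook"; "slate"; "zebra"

The simplest hypothesis consistent with all the labels is: length ≥ 5.
Match: "quill", since length 5.
No match: "nook", since length 4.
Match: "slate", since length 5.
Match: "zebra", since length 5.

Match, No match, Match, Match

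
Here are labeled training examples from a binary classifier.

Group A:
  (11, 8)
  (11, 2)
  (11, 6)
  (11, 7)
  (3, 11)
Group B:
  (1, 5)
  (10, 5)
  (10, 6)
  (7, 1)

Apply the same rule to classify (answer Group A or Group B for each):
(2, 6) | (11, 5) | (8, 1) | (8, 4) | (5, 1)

Group B, Group A, Group B, Group B, Group B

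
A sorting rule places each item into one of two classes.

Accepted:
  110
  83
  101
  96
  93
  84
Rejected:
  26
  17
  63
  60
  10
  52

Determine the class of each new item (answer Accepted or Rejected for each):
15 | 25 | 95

One predicate separates the groups cleanly: at least 83.
15: 15 < 83 — lacks this property, so Rejected.
25: 25 < 83 — lacks this property, so Rejected.
95: 95 ≥ 83 — satisfies this, so Accepted.

Rejected, Rejected, Accepted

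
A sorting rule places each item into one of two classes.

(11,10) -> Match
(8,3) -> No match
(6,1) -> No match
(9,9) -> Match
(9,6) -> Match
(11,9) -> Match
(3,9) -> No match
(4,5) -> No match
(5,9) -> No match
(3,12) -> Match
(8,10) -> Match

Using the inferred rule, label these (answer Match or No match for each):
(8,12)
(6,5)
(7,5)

One predicate separates the groups cleanly: sum ≥ 15.
(8,12) → 8+12 = 20 → Match.
(6,5) → 6+5 = 11 → No match.
(7,5) → 7+5 = 12 → No match.

Match, No match, No match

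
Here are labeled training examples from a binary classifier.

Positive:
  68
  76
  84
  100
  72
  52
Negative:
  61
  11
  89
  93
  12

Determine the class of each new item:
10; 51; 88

One predicate separates the groups cleanly: even AND at least 52.
10: Negative (10 is even, 10 < 52). 51: Negative (51 is odd, 51 < 52). 88: Positive (88 is even, 88 ≥ 52).

Negative, Negative, Positive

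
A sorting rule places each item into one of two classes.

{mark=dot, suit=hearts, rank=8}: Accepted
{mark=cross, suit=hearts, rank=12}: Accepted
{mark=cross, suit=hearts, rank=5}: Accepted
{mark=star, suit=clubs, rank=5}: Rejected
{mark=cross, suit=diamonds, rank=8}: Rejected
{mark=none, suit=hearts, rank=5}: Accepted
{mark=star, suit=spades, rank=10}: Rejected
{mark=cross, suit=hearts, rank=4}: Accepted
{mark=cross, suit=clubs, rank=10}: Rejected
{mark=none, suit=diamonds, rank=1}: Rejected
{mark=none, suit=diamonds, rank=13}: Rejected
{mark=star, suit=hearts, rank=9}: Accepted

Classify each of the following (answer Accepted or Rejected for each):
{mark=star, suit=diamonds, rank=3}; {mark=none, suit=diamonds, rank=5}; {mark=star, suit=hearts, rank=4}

Rejected, Rejected, Accepted

The pattern is that an item is 'Accepted' exactly when: suit is hearts.
Rejected: {mark=star, suit=diamonds, rank=3}, since suit is diamonds. Rejected: {mark=none, suit=diamonds, rank=5}, since suit is diamonds. Accepted: {mark=star, suit=hearts, rank=4}, since suit is hearts.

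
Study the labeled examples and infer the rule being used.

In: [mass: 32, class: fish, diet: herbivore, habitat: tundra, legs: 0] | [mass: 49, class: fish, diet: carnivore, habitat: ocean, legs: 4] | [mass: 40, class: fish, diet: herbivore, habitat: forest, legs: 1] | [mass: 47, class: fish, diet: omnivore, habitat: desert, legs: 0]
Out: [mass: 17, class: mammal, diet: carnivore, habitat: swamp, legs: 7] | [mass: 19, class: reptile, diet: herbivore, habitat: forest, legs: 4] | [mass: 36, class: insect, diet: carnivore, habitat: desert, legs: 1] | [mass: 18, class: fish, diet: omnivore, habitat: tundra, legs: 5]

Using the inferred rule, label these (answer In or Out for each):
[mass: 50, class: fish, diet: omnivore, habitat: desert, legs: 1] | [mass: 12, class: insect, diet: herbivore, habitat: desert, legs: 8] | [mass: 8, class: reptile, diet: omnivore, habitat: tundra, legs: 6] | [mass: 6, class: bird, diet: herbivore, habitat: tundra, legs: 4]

In, Out, Out, Out

The pattern is that an item is 'In' exactly when: class is fish AND legs ≤ 4.
[mass: 50, class: fish, diet: omnivore, habitat: desert, legs: 1]: class is fish, legs = 1, checks out → In.
[mass: 12, class: insect, diet: herbivore, habitat: desert, legs: 8]: class is insect, legs = 8, lacks this property → Out.
[mass: 8, class: reptile, diet: omnivore, habitat: tundra, legs: 6]: class is reptile, legs = 6, lacks this property → Out.
[mass: 6, class: bird, diet: herbivore, habitat: tundra, legs: 4]: class is bird, legs = 4, lacks this property → Out.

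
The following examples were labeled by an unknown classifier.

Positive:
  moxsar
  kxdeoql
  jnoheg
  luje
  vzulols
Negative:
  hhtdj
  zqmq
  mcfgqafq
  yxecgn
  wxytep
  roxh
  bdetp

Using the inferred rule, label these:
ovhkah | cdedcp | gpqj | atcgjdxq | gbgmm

Positive, Negative, Negative, Negative, Negative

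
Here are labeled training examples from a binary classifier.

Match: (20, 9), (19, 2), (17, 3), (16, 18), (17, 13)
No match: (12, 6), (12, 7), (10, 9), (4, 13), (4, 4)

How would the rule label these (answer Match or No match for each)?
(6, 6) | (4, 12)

The pattern is that an item is 'Match' exactly when: sum ≥ 20.

No match, No match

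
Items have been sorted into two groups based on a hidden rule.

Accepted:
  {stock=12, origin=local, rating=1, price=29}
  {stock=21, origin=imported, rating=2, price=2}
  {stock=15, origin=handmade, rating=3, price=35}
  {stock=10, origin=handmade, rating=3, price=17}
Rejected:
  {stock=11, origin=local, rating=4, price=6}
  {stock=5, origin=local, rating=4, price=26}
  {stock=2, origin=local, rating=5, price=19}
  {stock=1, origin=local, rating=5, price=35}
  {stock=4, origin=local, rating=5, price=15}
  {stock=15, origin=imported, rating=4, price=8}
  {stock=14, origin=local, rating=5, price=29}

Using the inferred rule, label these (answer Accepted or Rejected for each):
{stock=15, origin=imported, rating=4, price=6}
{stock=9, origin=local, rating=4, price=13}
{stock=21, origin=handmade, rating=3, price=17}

Rejected, Rejected, Accepted

The pattern is that an item is 'Accepted' exactly when: rating ≤ 3.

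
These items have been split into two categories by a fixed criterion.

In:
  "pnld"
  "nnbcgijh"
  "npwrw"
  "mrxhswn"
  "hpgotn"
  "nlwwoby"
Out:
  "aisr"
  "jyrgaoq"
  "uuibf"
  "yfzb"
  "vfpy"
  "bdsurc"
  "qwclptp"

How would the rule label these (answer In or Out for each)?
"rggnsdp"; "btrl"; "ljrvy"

All 'In' examples share one property — contains 'n' — and every 'Out' example lacks it.
"rggnsdp": In (has 'n').
"btrl": Out (no 'n').
"ljrvy": Out (no 'n').

In, Out, Out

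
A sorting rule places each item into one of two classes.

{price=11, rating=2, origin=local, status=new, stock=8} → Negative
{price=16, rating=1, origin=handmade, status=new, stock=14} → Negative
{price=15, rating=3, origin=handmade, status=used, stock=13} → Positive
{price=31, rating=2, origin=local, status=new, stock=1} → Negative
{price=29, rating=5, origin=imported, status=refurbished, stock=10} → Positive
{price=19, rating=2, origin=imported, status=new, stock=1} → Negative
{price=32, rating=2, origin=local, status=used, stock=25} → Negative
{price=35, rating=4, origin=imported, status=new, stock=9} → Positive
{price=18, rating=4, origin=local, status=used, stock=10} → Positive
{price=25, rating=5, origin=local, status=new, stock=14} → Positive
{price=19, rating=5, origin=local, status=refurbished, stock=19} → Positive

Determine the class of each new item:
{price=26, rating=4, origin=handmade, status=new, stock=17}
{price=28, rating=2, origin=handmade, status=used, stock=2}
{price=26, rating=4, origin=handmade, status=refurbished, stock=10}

The simplest hypothesis consistent with all the labels is: rating ≥ 3.
Positive: {price=26, rating=4, origin=handmade, status=new, stock=17}, since rating = 4. Negative: {price=28, rating=2, origin=handmade, status=used, stock=2}, since rating = 2. Positive: {price=26, rating=4, origin=handmade, status=refurbished, stock=10}, since rating = 4.

Positive, Negative, Positive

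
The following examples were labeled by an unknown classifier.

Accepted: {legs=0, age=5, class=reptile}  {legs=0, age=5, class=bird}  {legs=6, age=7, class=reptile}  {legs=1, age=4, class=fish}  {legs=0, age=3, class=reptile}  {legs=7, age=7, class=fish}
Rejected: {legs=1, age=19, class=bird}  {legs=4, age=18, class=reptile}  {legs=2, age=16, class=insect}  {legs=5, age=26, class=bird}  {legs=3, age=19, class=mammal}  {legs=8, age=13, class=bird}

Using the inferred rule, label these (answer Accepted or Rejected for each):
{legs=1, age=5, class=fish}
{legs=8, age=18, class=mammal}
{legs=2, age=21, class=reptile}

Accepted, Rejected, Rejected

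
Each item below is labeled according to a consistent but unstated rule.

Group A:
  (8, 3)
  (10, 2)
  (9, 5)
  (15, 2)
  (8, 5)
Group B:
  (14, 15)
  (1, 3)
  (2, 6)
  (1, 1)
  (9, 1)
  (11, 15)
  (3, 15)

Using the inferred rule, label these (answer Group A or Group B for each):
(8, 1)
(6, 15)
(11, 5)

All 'Group A' examples share one property — first > second AND sum ≥ 11 — and every 'Group B' example lacks it.
(8, 1): 8 > 1, 8+1 = 9, lacks this property → Group B. (6, 15): 6 < 15, 6+15 = 21, lacks this property → Group B. (11, 5): 11 > 5, 11+5 = 16, has this property → Group A.

Group B, Group B, Group A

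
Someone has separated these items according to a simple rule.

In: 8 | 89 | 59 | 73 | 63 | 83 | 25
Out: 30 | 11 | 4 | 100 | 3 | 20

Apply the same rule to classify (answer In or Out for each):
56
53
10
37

In, In, Out, In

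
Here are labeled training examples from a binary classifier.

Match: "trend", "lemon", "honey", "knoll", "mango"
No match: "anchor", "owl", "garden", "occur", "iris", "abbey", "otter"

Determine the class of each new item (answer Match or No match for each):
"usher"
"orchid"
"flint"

No match, No match, Match

The simplest hypothesis consistent with all the labels is: odd length AND contains 'n'.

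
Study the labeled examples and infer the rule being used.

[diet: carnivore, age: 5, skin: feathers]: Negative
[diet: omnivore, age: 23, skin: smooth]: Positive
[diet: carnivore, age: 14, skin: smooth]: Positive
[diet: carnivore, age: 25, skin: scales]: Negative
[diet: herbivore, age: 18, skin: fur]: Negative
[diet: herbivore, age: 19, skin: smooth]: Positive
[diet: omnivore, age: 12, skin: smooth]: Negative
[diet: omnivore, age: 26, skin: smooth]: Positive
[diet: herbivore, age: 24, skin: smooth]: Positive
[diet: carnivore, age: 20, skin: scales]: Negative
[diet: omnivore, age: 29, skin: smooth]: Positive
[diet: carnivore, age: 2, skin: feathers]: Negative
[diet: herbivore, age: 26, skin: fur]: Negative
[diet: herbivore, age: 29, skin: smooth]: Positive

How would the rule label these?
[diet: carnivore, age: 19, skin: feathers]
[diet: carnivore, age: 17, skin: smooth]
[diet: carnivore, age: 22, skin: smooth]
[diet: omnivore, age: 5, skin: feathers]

'Positive' ⟺ skin is smooth AND age ≥ 14.
Negative: [diet: carnivore, age: 19, skin: feathers], since skin is feathers, age = 19. Positive: [diet: carnivore, age: 17, skin: smooth], since skin is smooth, age = 17. Positive: [diet: carnivore, age: 22, skin: smooth], since skin is smooth, age = 22. Negative: [diet: omnivore, age: 5, skin: feathers], since skin is feathers, age = 5.

Negative, Positive, Positive, Negative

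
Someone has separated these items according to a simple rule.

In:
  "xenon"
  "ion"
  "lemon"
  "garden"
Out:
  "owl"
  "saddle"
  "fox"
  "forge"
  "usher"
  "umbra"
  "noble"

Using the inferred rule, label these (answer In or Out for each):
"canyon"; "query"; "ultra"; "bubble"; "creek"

Every 'In' example satisfies: ends with 'n'. None of the 'Out' examples do.

In, Out, Out, Out, Out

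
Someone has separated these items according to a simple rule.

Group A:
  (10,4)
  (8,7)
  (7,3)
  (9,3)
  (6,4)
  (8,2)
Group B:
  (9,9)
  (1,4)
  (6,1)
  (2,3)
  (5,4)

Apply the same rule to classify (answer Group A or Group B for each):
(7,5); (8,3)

Group A, Group A

A rule that fits every label: first > second AND sum ≥ 10 — true of each 'Group A' example, false of each 'Group B' one.
(7,5): 7 > 5, 7+5 = 12 — checks out, so Group A. (8,3): 8 > 3, 8+3 = 11 — checks out, so Group A.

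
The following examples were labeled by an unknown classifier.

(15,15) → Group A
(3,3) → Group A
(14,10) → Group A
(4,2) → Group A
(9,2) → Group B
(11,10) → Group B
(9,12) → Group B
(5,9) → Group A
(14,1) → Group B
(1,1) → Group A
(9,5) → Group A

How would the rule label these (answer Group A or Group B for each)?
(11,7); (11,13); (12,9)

Comparing the two groups points to one rule — sum is even.
Group A: (11,7), since 11+7 = 18. Group A: (11,13), since 11+13 = 24. Group B: (12,9), since 12+9 = 21.

Group A, Group A, Group B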